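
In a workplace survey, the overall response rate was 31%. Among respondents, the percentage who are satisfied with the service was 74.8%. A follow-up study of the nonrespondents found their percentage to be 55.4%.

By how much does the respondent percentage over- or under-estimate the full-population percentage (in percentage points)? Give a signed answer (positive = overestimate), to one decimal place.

Nonresponse fraction = 1 − 0.31 = 0.69.
Bias = (nonresponse fraction) × (respondent percentage − nonrespondent percentage)
     = 0.69 × (74.8 − 55.4) = 0.69 × 19.4 = 13.386.

+13.4 percentage points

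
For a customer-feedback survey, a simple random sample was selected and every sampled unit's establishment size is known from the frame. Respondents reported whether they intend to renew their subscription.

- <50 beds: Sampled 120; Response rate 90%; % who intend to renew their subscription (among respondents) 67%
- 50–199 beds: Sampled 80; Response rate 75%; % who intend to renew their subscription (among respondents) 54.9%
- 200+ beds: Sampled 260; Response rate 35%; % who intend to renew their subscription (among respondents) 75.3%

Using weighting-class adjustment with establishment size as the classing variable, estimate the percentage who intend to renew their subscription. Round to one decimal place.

Weighting each respondent by the inverse class response rate inflates each class back to its sampled size, so the class weight is n_sampled:
  <50 beds: 120 × 67 = 8040
  50–199 beds: 80 × 54.9 = 4392
  200+ beds: 260 × 75.3 = 19,578
Adjusted estimate = 32,010 / 460 = 69.587 → 69.6%.

69.6%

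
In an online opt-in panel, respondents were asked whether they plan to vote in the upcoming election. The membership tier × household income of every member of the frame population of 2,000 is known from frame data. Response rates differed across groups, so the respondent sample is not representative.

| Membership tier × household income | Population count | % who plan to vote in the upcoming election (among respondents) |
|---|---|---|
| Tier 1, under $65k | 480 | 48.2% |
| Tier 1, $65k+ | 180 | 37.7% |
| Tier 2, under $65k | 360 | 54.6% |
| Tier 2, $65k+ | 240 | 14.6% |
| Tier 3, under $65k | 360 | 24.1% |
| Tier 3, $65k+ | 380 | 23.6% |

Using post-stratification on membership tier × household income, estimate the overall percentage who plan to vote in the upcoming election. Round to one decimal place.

Weight each group's respondent value by its population share:
  Tier 1, under $65k: (480/2,000) × 48.2 = 11.568
  Tier 1, $65k+: (180/2,000) × 37.7 = 3.393
  Tier 2, under $65k: (360/2,000) × 54.6 = 9.828
  Tier 2, $65k+: (240/2,000) × 14.6 = 1.752
  Tier 3, under $65k: (360/2,000) × 24.1 = 4.338
  Tier 3, $65k+: (380/2,000) × 23.6 = 4.484
Post-stratified estimate = 35.363 → 35.4%.

35.4%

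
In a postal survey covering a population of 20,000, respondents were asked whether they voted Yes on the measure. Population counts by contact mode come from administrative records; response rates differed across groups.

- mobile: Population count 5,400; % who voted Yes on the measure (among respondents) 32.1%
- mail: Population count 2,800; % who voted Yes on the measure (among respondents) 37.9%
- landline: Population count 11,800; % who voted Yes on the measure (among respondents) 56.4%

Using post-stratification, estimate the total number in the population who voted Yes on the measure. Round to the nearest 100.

9,400

Apply each group's respondent rate to its population count:
  mobile: 5,400 × 32.1% = 1733.4
  mail: 2,800 × 37.9% = 1061.2
  landline: 11,800 × 56.4% = 6655.2
Estimated total = 9449.8 → 9,400.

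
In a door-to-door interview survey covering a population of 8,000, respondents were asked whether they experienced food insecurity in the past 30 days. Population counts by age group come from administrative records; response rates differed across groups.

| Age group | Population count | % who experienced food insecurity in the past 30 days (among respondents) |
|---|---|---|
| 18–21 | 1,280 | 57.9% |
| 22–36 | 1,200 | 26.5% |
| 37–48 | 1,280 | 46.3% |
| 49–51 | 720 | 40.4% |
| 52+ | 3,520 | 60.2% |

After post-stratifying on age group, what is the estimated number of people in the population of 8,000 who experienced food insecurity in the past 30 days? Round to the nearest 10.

Each cell contributes its population count × the respondent rate:
  18–21: 1,280 × 57.9% = 741.12
  22–36: 1,200 × 26.5% = 318
  37–48: 1,280 × 46.3% = 592.64
  49–51: 720 × 40.4% = 290.88
  52+: 3,520 × 60.2% = 2119.04
Estimated total = 4061.68 → 4,060.

4,060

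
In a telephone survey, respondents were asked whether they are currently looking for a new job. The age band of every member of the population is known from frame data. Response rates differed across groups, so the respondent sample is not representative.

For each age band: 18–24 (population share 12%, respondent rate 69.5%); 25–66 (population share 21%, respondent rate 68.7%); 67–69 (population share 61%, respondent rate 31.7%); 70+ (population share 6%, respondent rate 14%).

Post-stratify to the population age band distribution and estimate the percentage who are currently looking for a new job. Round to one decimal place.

42.9%

Reweight to the known age band distribution:
  18–24: 0.12 × 69.5 = 8.34
  25–66: 0.21 × 68.7 = 14.427
  67–69: 0.61 × 31.7 = 19.337
  70+: 0.06 × 14 = 0.84
Post-stratified estimate = 42.944 → 42.9%.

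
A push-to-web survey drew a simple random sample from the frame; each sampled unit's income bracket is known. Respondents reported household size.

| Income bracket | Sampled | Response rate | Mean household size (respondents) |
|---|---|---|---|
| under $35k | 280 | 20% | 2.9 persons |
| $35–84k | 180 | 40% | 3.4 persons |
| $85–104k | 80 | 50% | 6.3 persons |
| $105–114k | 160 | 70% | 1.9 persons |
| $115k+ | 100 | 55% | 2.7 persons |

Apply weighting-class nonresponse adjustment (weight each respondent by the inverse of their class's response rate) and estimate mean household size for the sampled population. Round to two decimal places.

Inverse-response-rate weighting restores each class to its sampled count, so class totals weight by n_sampled:
  under $35k: 280 × 2.9 = 812
  $35–84k: 180 × 3.4 = 612
  $85–104k: 80 × 6.3 = 504
  $105–114k: 160 × 1.9 = 304
  $115k+: 100 × 2.7 = 270
Adjusted estimate = 2502 / 800 = 3.1275 → 3.13.

3.13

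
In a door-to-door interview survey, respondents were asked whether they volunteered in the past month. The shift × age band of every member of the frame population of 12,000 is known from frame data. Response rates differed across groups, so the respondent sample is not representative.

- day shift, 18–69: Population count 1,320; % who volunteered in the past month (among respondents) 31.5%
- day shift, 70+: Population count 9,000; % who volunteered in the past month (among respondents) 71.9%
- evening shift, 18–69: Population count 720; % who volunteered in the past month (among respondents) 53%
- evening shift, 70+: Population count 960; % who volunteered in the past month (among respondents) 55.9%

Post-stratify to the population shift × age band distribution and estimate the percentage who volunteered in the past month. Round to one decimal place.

Reweight to the known shift × age band distribution:
  day shift, 18–69: (1,320/12,000) × 31.5 = 3.465
  day shift, 70+: (9,000/12,000) × 71.9 = 53.925
  evening shift, 18–69: (720/12,000) × 53 = 3.18
  evening shift, 70+: (960/12,000) × 55.9 = 4.472
Post-stratified estimate = 65.042 → 65.0%.

65.0%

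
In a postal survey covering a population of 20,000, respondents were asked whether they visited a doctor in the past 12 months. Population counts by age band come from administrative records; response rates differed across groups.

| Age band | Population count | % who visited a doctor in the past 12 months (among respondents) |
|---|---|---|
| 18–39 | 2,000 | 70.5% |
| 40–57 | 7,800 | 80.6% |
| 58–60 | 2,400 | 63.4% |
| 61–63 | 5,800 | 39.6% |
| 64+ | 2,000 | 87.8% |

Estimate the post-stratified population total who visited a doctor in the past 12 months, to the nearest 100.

Estimated count per cell = population count × respondent percentage:
  18–39: 2,000 × 70.5% = 1410
  40–57: 7,800 × 80.6% = 6286.8
  58–60: 2,400 × 63.4% = 1521.6
  61–63: 5,800 × 39.6% = 2296.8
  64+: 2,000 × 87.8% = 1756
Estimated total = 13271.2 → 13,300.

13,300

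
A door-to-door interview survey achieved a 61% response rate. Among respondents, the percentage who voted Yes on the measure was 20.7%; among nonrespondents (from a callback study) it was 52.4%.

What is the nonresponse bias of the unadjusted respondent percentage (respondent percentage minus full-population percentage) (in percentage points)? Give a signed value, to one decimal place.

Nonresponse fraction = 1 − 0.61 = 0.39.
Bias = (nonresponse fraction) × (respondent percentage − nonrespondent percentage)
     = 0.39 × (20.7 − 52.4) = 0.39 × -31.7 = -12.363.

-12.4 percentage points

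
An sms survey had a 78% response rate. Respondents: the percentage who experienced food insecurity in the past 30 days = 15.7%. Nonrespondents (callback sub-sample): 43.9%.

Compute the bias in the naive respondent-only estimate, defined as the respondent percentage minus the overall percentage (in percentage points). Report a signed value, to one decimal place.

-6.2 percentage points

Nonresponse fraction = 1 − 0.78 = 0.22.
Bias = (nonresponse fraction) × (respondent percentage − nonrespondent percentage)
     = 0.22 × (15.7 − 43.9) = 0.22 × -28.2 = -6.204.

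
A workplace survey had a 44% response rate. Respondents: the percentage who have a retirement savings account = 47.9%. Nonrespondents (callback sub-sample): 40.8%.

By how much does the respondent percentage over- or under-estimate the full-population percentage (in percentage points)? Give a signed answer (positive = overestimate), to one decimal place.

+4.0 percentage points

Nonresponse fraction = 1 − 0.44 = 0.56.
Bias = (nonresponse fraction) × (respondent percentage − nonrespondent percentage)
     = 0.56 × (47.9 − 40.8) = 0.56 × 7.1 = 3.976.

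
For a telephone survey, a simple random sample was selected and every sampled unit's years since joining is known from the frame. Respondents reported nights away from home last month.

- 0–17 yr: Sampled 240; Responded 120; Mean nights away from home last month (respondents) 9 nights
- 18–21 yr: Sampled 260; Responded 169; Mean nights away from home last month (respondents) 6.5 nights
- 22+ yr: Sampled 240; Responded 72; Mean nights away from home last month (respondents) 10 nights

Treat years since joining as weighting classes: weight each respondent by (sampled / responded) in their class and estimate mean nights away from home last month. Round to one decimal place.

8.4

Class response rates: 0–17 yr 120/240 = 50%, 18–21 yr 169/260 = 65%, 22+ yr 72/240 = 30%.
Inverse-response-rate weighting restores each class to its sampled count, so class totals weight by n_sampled:
  0–17 yr: 240 × 9 = 2160
  18–21 yr: 260 × 6.5 = 1690
  22+ yr: 240 × 10 = 2400
Adjusted estimate = 6250 / 740 = 8.44595 → 8.4.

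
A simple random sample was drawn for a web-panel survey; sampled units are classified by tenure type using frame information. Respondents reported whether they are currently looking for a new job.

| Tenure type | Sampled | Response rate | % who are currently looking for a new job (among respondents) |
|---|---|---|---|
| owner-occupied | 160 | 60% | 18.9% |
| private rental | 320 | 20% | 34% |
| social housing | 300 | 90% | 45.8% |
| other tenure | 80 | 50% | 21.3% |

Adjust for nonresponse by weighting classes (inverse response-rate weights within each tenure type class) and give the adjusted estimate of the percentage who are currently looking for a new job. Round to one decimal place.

Inverse-response-rate weighting restores each class to its sampled count, so class totals weight by n_sampled:
  owner-occupied: 160 × 18.9 = 3024
  private rental: 320 × 34 = 10,880
  social housing: 300 × 45.8 = 13,740
  other tenure: 80 × 21.3 = 1704
Adjusted estimate = 29,348 / 860 = 34.1256 → 34.1%.

34.1%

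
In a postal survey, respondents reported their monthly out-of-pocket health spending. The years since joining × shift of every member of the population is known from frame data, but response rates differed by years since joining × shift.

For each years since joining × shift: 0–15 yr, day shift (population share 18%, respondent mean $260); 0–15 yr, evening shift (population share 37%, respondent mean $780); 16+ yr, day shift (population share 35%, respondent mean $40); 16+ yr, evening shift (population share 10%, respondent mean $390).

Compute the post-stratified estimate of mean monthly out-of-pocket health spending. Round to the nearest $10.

$390

Each cell contributes population-share × respondent value:
  0–15 yr, day shift: 0.18 × 260 = 46.8
  0–15 yr, evening shift: 0.37 × 780 = 288.6
  16+ yr, day shift: 0.35 × 40 = 14
  16+ yr, evening shift: 0.1 × 390 = 39
Post-stratified estimate = 388.4 → $390.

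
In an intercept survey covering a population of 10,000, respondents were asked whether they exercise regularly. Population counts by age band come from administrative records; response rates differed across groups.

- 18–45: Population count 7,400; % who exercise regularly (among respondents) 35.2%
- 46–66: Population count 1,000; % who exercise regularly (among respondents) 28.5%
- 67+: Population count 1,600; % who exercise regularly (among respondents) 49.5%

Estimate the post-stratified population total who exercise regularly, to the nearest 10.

3,680

Each cell contributes its population count × the respondent rate:
  18–45: 7,400 × 35.2% = 2604.8
  46–66: 1,000 × 28.5% = 285
  67+: 1,600 × 49.5% = 792
Estimated total = 3681.8 → 3,680.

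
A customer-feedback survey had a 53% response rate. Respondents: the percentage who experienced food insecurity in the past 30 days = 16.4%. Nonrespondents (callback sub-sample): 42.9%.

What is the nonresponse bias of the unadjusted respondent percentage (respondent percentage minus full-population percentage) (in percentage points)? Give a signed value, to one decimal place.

Nonresponse fraction = 1 − 0.53 = 0.47.
Bias = (nonresponse fraction) × (respondent percentage − nonrespondent percentage)
     = 0.47 × (16.4 − 42.9) = 0.47 × -26.5 = -12.455.

-12.5 percentage points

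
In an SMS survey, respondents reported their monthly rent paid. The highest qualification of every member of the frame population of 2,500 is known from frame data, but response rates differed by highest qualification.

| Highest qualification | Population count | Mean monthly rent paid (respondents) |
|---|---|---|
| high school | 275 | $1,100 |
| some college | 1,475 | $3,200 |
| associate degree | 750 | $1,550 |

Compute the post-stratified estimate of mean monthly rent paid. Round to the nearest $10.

Each cell contributes population-share × respondent value:
  high school: (275/2,500) × 1100 = 121
  some college: (1,475/2,500) × 3200 = 1888
  associate degree: (750/2,500) × 1550 = 465
Post-stratified estimate = 2474 → $2,470.

$2,470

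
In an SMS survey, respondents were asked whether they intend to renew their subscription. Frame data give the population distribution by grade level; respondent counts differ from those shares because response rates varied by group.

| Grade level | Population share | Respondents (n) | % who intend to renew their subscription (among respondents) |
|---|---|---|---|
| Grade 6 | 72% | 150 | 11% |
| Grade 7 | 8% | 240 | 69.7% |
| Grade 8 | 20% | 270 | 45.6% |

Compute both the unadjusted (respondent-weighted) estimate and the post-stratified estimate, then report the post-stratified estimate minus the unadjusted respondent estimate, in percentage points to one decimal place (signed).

-23.9 percentage points

Without adjustment, the pooled respondent share is:
  (150/660)×11 + (240/660)×69.7 + (270/660)×45.6 = 46.5%
Post-stratified estimate weights by population shares:
  0.72×11 + 0.08×69.7 + 0.2×45.6 = 22.616%
Difference = 22.616 − 46.5 = -23.884 pp.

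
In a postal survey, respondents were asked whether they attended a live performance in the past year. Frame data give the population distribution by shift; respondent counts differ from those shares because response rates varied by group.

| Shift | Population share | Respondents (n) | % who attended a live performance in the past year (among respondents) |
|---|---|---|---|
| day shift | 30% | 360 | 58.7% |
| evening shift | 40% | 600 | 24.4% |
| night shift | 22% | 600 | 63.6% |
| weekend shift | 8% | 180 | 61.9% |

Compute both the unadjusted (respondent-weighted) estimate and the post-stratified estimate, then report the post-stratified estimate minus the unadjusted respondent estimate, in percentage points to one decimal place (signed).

-2.6 percentage points

Unadjusted (pooled respondent) estimate weights by respondent counts:
  (360/1740)×58.7 + (600/1740)×24.4 + (600/1740)×63.6 + (180/1740)×61.9 = 48.8931%
Reweighting by population shift shares:
  0.3×58.7 + 0.4×24.4 + 0.22×63.6 + 0.08×61.9 = 46.314%
Difference = 46.314 − 48.8931 = -2.5791 pp.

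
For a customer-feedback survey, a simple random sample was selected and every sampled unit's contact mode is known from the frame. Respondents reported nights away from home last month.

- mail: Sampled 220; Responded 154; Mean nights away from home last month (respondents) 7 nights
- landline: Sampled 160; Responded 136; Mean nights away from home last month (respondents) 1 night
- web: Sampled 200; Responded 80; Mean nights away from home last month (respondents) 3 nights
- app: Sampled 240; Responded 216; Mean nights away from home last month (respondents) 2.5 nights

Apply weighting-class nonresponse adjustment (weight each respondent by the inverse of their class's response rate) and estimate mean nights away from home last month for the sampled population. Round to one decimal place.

Class response rates: mail 154/220 = 70%, landline 136/160 = 85%, web 80/200 = 40%, app 216/240 = 90%.
Inverse-response-rate weighting restores each class to its sampled count, so class totals weight by n_sampled:
  mail: 220 × 7 = 1540
  landline: 160 × 1 = 160
  web: 200 × 3 = 600
  app: 240 × 2.5 = 600
Adjusted estimate = 2900 / 820 = 3.53659 → 3.5.

3.5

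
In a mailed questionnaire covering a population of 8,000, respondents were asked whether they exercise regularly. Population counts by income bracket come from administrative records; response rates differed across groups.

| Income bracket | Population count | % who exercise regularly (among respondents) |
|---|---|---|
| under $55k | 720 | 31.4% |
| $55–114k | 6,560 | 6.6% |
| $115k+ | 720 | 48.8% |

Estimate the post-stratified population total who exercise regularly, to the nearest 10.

Apply each group's respondent rate to its population count:
  under $55k: 720 × 31.4% = 226.08
  $55–114k: 6,560 × 6.6% = 432.96
  $115k+: 720 × 48.8% = 351.36
Estimated total = 1010.4 → 1,010.

1,010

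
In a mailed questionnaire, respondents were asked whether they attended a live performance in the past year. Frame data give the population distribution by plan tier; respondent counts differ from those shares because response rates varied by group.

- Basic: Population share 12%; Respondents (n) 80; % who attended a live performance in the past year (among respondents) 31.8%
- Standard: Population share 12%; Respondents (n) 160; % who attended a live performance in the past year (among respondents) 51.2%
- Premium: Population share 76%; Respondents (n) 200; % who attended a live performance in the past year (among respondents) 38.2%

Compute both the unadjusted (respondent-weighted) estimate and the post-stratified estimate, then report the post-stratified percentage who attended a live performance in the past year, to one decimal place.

39.0%

Naive respondent-only estimate (weights = respondent counts):
  (80/440)×31.8 + (160/440)×51.2 + (200/440)×38.2 = 41.7636%
Post-stratifying to population shares instead:
  0.12×31.8 + 0.12×51.2 + 0.76×38.2 = 38.992%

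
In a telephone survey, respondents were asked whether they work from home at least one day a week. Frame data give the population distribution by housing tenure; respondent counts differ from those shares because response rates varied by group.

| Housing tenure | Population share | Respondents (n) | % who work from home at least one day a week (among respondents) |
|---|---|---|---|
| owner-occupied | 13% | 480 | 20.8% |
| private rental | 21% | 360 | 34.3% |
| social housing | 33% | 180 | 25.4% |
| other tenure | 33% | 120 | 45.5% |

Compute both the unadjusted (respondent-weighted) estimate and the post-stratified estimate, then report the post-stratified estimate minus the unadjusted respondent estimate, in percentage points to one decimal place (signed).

+4.9 percentage points

Unadjusted (pooled respondent) estimate weights by respondent counts:
  (480/1140)×20.8 + (360/1140)×34.3 + (180/1140)×25.4 + (120/1140)×45.5 = 28.3895%
Post-stratifying to population shares instead:
  0.13×20.8 + 0.21×34.3 + 0.33×25.4 + 0.33×45.5 = 33.304%
Difference = 33.304 − 28.3895 = 4.9145 pp.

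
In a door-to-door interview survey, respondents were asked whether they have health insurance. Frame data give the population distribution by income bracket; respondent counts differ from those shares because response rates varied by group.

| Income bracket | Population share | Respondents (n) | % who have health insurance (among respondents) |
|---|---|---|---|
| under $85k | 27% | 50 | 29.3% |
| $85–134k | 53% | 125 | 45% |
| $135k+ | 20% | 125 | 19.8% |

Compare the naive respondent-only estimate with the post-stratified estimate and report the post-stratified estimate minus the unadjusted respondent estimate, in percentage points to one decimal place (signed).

+3.8 percentage points

Naive respondent-only estimate (weights = respondent counts):
  (50/300)×29.3 + (125/300)×45 + (125/300)×19.8 = 31.8833%
Post-stratifying to population shares instead:
  0.27×29.3 + 0.53×45 + 0.2×19.8 = 35.721%
Difference = 35.721 − 31.8833 = 3.8377 pp.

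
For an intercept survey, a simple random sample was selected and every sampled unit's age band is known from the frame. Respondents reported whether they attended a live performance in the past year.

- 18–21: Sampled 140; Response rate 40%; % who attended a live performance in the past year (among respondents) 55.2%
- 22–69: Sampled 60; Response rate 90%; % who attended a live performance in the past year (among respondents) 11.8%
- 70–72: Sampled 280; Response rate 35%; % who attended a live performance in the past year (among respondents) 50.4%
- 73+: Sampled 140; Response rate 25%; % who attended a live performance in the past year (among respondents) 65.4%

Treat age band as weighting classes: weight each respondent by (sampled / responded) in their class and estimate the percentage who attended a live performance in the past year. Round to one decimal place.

Inverse-response-rate weighting restores each class to its sampled count, so class totals weight by n_sampled:
  18–21: 140 × 55.2 = 7728
  22–69: 60 × 11.8 = 708
  70–72: 280 × 50.4 = 14,112
  73+: 140 × 65.4 = 9156
Adjusted estimate = 31,704 / 620 = 51.1355 → 51.1%.

51.1%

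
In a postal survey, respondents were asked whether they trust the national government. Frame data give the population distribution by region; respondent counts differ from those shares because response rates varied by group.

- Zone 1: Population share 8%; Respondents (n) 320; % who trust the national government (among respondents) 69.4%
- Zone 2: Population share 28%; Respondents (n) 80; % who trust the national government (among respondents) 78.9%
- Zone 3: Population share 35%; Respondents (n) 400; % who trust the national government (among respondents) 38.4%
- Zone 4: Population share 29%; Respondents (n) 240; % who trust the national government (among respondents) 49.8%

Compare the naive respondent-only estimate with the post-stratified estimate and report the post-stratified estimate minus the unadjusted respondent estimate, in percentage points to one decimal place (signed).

+1.8 percentage points

Naive respondent-only estimate (weights = respondent counts):
  (320/1040)×69.4 + (80/1040)×78.9 + (400/1040)×38.4 + (240/1040)×49.8 = 53.6846%
Post-stratifying to population shares instead:
  0.08×69.4 + 0.28×78.9 + 0.35×38.4 + 0.29×49.8 = 55.526%
Difference = 55.526 − 53.6846 = 1.8414 pp.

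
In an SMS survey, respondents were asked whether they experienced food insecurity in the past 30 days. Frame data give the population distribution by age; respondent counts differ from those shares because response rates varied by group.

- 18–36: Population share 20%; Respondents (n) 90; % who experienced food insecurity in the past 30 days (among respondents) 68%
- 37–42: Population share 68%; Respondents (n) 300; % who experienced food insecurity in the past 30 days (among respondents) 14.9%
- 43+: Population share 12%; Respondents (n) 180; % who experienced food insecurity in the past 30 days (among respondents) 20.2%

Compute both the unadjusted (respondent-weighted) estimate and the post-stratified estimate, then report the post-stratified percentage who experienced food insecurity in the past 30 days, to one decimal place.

26.2%

Unadjusted (pooled respondent) estimate weights by respondent counts:
  (90/570)×68 + (300/570)×14.9 + (180/570)×20.2 = 24.9579%
Post-stratifying to population shares instead:
  0.2×68 + 0.68×14.9 + 0.12×20.2 = 26.156%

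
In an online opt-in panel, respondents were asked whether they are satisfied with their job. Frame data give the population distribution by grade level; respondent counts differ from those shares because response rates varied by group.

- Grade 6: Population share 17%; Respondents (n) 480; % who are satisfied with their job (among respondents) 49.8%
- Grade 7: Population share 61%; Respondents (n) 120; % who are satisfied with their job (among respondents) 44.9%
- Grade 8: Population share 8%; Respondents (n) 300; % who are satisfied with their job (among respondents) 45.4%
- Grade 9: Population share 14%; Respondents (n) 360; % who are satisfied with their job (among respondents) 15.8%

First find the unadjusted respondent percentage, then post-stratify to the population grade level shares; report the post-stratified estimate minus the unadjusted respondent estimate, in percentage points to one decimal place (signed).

+3.1 percentage points

Without adjustment, the pooled respondent share is:
  (480/1260)×49.8 + (120/1260)×44.9 + (300/1260)×45.4 + (360/1260)×15.8 = 38.5714%
Post-stratifying to population shares instead:
  0.17×49.8 + 0.61×44.9 + 0.08×45.4 + 0.14×15.8 = 41.699%
Difference = 41.699 − 38.5714 = 3.1276 pp.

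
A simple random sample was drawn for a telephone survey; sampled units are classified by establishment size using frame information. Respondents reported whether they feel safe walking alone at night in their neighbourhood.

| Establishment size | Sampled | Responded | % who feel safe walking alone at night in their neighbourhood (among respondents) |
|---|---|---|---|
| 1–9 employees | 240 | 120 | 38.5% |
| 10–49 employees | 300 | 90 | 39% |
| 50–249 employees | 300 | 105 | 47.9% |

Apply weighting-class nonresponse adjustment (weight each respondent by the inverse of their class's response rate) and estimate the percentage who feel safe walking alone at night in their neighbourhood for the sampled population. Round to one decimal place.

Class response rates: 1–9 employees 120/240 = 50%, 10–49 employees 90/300 = 30%, 50–249 employees 105/300 = 35%.
With weight = n_sampled/n_responded per class, the weighted class total is n_sampled:
  1–9 employees: 240 × 38.5 = 9240
  10–49 employees: 300 × 39 = 11,700
  50–249 employees: 300 × 47.9 = 14,370
Adjusted estimate = 35,310 / 840 = 42.0357 → 42.0%.

42.0%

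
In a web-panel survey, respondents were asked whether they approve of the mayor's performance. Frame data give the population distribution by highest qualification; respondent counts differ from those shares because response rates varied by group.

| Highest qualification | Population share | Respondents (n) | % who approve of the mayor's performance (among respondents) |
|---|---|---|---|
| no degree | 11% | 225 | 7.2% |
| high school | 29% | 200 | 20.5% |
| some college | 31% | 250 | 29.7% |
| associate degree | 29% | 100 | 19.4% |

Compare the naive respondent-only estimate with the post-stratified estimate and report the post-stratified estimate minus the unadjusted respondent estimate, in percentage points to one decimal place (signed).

Naive respondent-only estimate (weights = respondent counts):
  (225/775)×7.2 + (200/775)×20.5 + (250/775)×29.7 + (100/775)×19.4 = 19.4645%
Post-stratifying to population shares instead:
  0.11×7.2 + 0.29×20.5 + 0.31×29.7 + 0.29×19.4 = 21.57%
Difference = 21.57 − 19.4645 = 2.1055 pp.

+2.1 percentage points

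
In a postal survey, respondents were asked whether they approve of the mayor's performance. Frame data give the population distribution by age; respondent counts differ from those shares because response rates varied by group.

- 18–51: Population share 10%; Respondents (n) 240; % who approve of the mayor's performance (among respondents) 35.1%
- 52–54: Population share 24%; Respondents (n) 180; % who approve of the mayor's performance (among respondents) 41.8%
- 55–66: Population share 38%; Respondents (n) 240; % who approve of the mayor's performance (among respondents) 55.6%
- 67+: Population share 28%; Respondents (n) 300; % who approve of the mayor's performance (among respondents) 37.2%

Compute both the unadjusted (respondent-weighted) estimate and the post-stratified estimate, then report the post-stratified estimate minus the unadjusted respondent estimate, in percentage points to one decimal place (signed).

+2.9 percentage points

Unadjusted (pooled respondent) estimate weights by respondent counts:
  (240/960)×35.1 + (180/960)×41.8 + (240/960)×55.6 + (300/960)×37.2 = 42.1375%
Post-stratified estimate weights by population shares:
  0.1×35.1 + 0.24×41.8 + 0.38×55.6 + 0.28×37.2 = 45.086%
Difference = 45.086 − 42.1375 = 2.9485 pp.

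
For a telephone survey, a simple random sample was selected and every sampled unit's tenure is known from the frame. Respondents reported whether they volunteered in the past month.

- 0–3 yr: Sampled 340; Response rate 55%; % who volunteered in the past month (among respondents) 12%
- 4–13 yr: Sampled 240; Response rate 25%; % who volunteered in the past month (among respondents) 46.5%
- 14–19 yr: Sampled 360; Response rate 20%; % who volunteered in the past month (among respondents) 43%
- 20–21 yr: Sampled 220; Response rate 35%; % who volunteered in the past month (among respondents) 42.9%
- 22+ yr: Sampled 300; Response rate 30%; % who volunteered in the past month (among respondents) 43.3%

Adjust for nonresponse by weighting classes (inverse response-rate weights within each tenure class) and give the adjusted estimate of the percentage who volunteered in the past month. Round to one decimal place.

36.4%

Weighting each respondent by the inverse class response rate inflates each class back to its sampled size, so the class weight is n_sampled:
  0–3 yr: 340 × 12 = 4080
  4–13 yr: 240 × 46.5 = 11,160
  14–19 yr: 360 × 43 = 15,480
  20–21 yr: 220 × 42.9 = 9438
  22+ yr: 300 × 43.3 = 12,990
Adjusted estimate = 53,148 / 1,460 = 36.4027 → 36.4%.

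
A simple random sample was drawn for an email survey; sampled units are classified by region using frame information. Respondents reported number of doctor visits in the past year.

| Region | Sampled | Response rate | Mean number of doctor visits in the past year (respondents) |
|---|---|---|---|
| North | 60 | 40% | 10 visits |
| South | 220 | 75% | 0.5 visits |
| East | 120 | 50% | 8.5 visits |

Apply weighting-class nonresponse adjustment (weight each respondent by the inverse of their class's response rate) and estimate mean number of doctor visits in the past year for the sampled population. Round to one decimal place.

4.3

Inverse-response-rate weighting restores each class to its sampled count, so class totals weight by n_sampled:
  North: 60 × 10 = 600
  South: 220 × 0.5 = 110
  East: 120 × 8.5 = 1020
Adjusted estimate = 1730 / 400 = 4.325 → 4.3.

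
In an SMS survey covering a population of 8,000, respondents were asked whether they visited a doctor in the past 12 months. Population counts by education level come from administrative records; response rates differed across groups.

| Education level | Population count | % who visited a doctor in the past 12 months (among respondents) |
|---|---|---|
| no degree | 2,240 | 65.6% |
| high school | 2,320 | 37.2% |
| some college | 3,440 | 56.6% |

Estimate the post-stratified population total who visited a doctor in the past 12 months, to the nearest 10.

4,280

Each cell contributes its population count × the respondent rate:
  no degree: 2,240 × 65.6% = 1469.44
  high school: 2,320 × 37.2% = 863.04
  some college: 3,440 × 56.6% = 1947.04
Estimated total = 4279.52 → 4,280.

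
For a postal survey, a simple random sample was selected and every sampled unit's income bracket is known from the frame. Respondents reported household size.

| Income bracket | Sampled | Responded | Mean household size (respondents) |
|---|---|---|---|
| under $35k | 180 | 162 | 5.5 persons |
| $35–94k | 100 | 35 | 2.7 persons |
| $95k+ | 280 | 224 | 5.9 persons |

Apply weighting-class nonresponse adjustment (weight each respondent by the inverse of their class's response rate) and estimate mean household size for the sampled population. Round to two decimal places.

5.20

Class response rates: under $35k 162/180 = 90%, $35–94k 35/100 = 35%, $95k+ 224/280 = 80%.
Weighting each respondent by the inverse class response rate inflates each class back to its sampled size, so the class weight is n_sampled:
  under $35k: 180 × 5.5 = 990
  $35–94k: 100 × 2.7 = 270
  $95k+: 280 × 5.9 = 1652
Adjusted estimate = 2912 / 560 = 5.2 → 5.20.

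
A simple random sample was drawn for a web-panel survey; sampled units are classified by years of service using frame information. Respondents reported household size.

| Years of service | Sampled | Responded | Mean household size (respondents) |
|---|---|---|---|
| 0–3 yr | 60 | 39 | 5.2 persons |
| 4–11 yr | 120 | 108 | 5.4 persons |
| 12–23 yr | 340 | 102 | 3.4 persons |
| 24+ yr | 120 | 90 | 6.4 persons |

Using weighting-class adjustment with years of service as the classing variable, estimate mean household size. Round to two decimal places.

4.51

Class response rates: 0–3 yr 39/60 = 65%, 4–11 yr 108/120 = 90%, 12–23 yr 102/340 = 30%, 24+ yr 90/120 = 75%.
Inverse-response-rate weighting restores each class to its sampled count, so class totals weight by n_sampled:
  0–3 yr: 60 × 5.2 = 312
  4–11 yr: 120 × 5.4 = 648
  12–23 yr: 340 × 3.4 = 1156
  24+ yr: 120 × 6.4 = 768
Adjusted estimate = 2884 / 640 = 4.50625 → 4.51.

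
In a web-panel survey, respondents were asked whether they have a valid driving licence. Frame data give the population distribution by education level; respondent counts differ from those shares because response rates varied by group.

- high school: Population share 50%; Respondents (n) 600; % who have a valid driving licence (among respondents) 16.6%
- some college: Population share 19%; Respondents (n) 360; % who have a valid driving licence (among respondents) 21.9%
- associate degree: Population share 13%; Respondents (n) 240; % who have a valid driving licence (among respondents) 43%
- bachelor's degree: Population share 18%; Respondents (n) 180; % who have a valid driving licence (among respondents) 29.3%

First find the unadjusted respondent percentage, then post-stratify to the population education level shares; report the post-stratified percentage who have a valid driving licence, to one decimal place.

Without adjustment, the pooled respondent share is:
  (600/1380)×16.6 + (360/1380)×21.9 + (240/1380)×43 + (180/1380)×29.3 = 24.2304%
Post-stratified estimate weights by population shares:
  0.5×16.6 + 0.19×21.9 + 0.13×43 + 0.18×29.3 = 23.325%

23.3%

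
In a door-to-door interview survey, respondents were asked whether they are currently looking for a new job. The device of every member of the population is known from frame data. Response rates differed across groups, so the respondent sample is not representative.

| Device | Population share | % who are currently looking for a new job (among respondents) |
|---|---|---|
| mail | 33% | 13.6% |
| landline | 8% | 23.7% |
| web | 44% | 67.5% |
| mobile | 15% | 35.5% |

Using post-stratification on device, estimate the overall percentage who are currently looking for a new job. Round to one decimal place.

Reweight to the known device distribution:
  mail: 0.33 × 13.6 = 4.488
  landline: 0.08 × 23.7 = 1.896
  web: 0.44 × 67.5 = 29.7
  mobile: 0.15 × 35.5 = 5.325
Post-stratified estimate = 41.409 → 41.4%.

41.4%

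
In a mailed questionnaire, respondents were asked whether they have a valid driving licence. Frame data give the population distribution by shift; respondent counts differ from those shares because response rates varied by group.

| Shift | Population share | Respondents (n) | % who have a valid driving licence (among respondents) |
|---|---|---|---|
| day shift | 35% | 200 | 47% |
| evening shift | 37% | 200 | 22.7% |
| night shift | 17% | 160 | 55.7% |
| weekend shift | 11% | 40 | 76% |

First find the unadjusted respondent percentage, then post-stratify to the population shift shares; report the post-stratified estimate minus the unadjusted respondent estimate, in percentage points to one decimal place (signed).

-0.5 percentage points

Naive respondent-only estimate (weights = respondent counts):
  (200/600)×47 + (200/600)×22.7 + (160/600)×55.7 + (40/600)×76 = 43.1533%
Reweighting by population shift shares:
  0.35×47 + 0.37×22.7 + 0.17×55.7 + 0.11×76 = 42.678%
Difference = 42.678 − 43.1533 = -0.4753 pp.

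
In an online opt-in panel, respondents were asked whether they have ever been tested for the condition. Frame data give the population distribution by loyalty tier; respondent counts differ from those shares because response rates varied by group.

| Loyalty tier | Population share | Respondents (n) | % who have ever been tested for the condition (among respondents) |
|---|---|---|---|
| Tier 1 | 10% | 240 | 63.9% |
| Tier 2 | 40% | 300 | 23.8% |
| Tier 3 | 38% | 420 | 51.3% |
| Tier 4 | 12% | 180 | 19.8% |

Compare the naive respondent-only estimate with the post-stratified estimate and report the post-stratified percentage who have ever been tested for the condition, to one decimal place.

Unadjusted (pooled respondent) estimate weights by respondent counts:
  (240/1140)×63.9 + (300/1140)×23.8 + (420/1140)×51.3 + (180/1140)×19.8 = 41.7421%
Post-stratifying to population shares instead:
  0.1×63.9 + 0.4×23.8 + 0.38×51.3 + 0.12×19.8 = 37.78%

37.8%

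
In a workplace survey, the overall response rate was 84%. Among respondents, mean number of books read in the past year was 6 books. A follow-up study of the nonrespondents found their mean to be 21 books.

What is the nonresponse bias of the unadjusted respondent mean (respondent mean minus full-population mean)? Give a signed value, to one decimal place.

-2.4

Nonresponse fraction = 1 − 0.84 = 0.16.
Bias = (nonresponse fraction) × (respondent mean − nonrespondent mean)
     = 0.16 × (6 − 21) = 0.16 × -15 = -2.4.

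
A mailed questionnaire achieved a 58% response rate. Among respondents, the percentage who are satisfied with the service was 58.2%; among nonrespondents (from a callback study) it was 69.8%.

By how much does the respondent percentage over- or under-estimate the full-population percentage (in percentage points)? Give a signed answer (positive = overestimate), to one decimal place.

-4.9 percentage points

Nonresponse fraction = 1 − 0.58 = 0.42.
Bias = (nonresponse fraction) × (respondent percentage − nonrespondent percentage)
     = 0.42 × (58.2 − 69.8) = 0.42 × -11.6 = -4.872.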